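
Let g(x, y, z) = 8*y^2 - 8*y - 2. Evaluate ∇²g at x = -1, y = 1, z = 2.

16

∂²g/∂x² = 0
∂²g/∂y² = 16
∂²g/∂z² = 0
∇²g = 16
At (-1, 1, 2): 16.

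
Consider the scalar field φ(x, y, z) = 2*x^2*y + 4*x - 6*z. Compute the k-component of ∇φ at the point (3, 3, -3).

(∇φ)_3 = ∂φ/∂z = -6
At (3, 3, -3): -6.

-6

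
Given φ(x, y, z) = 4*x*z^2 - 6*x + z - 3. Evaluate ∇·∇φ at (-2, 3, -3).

∂²φ/∂x² = 0
∂²φ/∂y² = 0
∂²φ/∂z² = 8*x
∇²φ = 8*x
At (-2, 3, -3): -16.

-16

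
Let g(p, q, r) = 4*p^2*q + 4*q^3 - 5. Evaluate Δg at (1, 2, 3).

64

∂²g/∂p² = 8*q
∂²g/∂q² = 24*q
∂²g/∂r² = 0
∇²g = 32*q
At (1, 2, 3): 64.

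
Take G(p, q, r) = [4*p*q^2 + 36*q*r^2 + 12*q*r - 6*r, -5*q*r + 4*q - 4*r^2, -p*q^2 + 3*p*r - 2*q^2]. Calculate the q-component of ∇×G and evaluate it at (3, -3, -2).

(∇×G)_2 = ∂G₁/∂r − ∂G₃/∂p
= 72*q*r + 12*q - 6 − (-q^2 + 3*r)
= q^2 + 72*q*r + 12*q - 3*r - 6
At (3, -3, -2): 405.

405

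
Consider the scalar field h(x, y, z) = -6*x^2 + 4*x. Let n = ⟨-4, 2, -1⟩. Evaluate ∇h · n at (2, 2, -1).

∂h/∂x = -12*x + 4
∂h/∂y = 0
∂h/∂z = 0
∇h at (2, 2, -1) = (-20, 0, 0)
∇h · n = (-20)(-4) + (0)(2) + (0)(-1) = 80

80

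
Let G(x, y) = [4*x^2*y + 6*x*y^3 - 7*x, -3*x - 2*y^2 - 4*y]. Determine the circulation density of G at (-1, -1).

11

∂G₂/∂x = -3
∂G₁/∂y = 4*x^2 + 18*x*y^2
Scalar curl = -4*x^2 - 18*x*y^2 - 3
At (-1, -1): 11.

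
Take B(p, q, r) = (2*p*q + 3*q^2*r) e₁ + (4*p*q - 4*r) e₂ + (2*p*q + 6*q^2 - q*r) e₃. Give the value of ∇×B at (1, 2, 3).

(27, 8, -30)

(∇×B)₁ = ∂B₃/∂q − ∂B₂/∂r = 2*p + 12*q - r + 4
(∇×B)₂ = ∂B₁/∂r − ∂B₃/∂p = 3*q^2 - 2*q
(∇×B)₃ = ∂B₂/∂p − ∂B₁/∂q = -2*p - 6*q*r + 4*q
∇×B = (2*p + 12*q - r + 4, 3*q^2 - 2*q, -2*p - 6*q*r + 4*q)
At (1, 2, 3): (27, 8, -30).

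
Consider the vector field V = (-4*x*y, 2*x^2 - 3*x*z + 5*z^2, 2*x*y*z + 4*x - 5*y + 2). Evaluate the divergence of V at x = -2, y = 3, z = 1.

∂V₁/∂x = -4*y
∂V₂/∂y = 0
∂V₃/∂z = 2*x*y
∇·V = 2*x*y - 4*y
At (-2, 3, 1): -24.

-24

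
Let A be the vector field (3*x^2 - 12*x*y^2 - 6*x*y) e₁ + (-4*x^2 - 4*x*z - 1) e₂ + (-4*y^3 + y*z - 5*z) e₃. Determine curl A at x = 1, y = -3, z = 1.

(∇×A)₁ = ∂A₃/∂y − ∂A₂/∂z = 4*x - 12*y^2 + z
(∇×A)₂ = ∂A₁/∂z − ∂A₃/∂x = 0
(∇×A)₃ = ∂A₂/∂x − ∂A₁/∂y = 24*x*y - 2*x - 4*z
∇×A = (4*x - 12*y^2 + z, 0, 24*x*y - 2*x - 4*z)
At (1, -3, 1): (-103, 0, -78).

(-103, 0, -78)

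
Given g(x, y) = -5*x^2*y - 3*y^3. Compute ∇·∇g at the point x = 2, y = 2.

-56

∂²g/∂x² = -10*y
∂²g/∂y² = -18*y
∇²g = -28*y
At (2, 2): -56.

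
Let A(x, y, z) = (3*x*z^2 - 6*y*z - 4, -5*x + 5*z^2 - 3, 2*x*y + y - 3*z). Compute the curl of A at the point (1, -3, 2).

(∇×A)₁ = ∂A₃/∂y − ∂A₂/∂z = 2*x - 10*z + 1
(∇×A)₂ = ∂A₁/∂z − ∂A₃/∂x = 6*x*z - 8*y
(∇×A)₃ = ∂A₂/∂x − ∂A₁/∂y = 6*z - 5
∇×A = (2*x - 10*z + 1, 6*x*z - 8*y, 6*z - 5)
At (1, -3, 2): (-17, 36, 7).

(-17, 36, 7)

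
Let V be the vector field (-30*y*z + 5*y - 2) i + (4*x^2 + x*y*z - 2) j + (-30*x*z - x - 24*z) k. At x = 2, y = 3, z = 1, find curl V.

(∇×V)₁ = ∂V₃/∂y − ∂V₂/∂z = -x*y
(∇×V)₂ = ∂V₁/∂z − ∂V₃/∂x = -30*y + 30*z + 1
(∇×V)₃ = ∂V₂/∂x − ∂V₁/∂y = 8*x + y*z + 30*z - 5
∇×V = (-x*y, -30*y + 30*z + 1, 8*x + y*z + 30*z - 5)
At (2, 3, 1): (-6, -59, 44).

(-6, -59, 44)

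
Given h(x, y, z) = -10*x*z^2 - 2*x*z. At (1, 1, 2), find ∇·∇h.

-20

∂²h/∂x² = 0
∂²h/∂y² = 0
∂²h/∂z² = -20*x
∇²h = -20*x
At (1, 1, 2): -20.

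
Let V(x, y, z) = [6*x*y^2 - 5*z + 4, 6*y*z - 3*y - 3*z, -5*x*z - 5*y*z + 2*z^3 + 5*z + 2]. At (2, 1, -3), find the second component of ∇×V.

(∇×V)_2 = ∂V₁/∂z − ∂V₃/∂x
= -5 − (-5*z)
= 5*z - 5
At (2, 1, -3): -20.

-20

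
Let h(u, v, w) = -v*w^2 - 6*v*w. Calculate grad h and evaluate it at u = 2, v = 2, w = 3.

(0, -27, -24)

∂h/∂u = 0
∂h/∂v = -w^2 - 6*w
∂h/∂w = -2*v*w - 6*v
∇h = (0, -w^2 - 6*w, -2*v*w - 6*v)
At (2, 2, 3): (0, -27, -24).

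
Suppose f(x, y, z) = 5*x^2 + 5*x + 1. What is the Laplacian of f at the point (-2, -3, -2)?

∂²f/∂x² = 10
∂²f/∂y² = 0
∂²f/∂z² = 0
∇²f = 10
At (-2, -3, -2): 10.

10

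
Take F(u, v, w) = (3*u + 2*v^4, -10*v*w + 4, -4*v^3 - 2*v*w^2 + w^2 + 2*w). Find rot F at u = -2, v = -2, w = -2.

(∇×F)₁ = ∂F₃/∂v − ∂F₂/∂w = -12*v^2 + 10*v - 2*w^2
(∇×F)₂ = ∂F₁/∂w − ∂F₃/∂u = 0
(∇×F)₃ = ∂F₂/∂u − ∂F₁/∂v = -8*v^3
∇×F = (-12*v^2 + 10*v - 2*w^2, 0, -8*v^3)
At (-2, -2, -2): (-76, 0, 64).

(-76, 0, 64)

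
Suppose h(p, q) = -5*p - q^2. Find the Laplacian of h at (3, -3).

-2

∂²h/∂p² = 0
∂²h/∂q² = -2
∇²h = -2
At (3, -3): -2.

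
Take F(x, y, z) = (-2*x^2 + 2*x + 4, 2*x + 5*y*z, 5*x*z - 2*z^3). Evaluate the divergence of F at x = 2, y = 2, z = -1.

∂F₁/∂x = -4*x + 2
∂F₂/∂y = 5*z
∂F₃/∂z = 5*x - 6*z^2
∇·F = x - 6*z^2 + 5*z + 2
At (2, 2, -1): -7.

-7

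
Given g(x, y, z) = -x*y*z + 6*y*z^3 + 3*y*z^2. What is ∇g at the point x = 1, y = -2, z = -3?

(-6, -132, -286)

∂g/∂x = -y*z
∂g/∂y = -x*z + 6*z^3 + 3*z^2
∂g/∂z = -x*y + 18*y*z^2 + 6*y*z
∇g = (-y*z, -x*z + 6*z^3 + 3*z^2, -x*y + 18*y*z^2 + 6*y*z)
At (1, -2, -3): (-6, -132, -286).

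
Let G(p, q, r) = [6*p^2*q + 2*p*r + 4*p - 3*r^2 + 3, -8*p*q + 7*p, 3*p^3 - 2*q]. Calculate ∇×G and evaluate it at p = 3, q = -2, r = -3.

(∇×G)₁ = ∂G₃/∂q − ∂G₂/∂r = -2
(∇×G)₂ = ∂G₁/∂r − ∂G₃/∂p = -9*p^2 + 2*p - 6*r
(∇×G)₃ = ∂G₂/∂p − ∂G₁/∂q = -6*p^2 - 8*q + 7
∇×G = (-2, -9*p^2 + 2*p - 6*r, -6*p^2 - 8*q + 7)
At (3, -2, -3): (-2, -57, -31).

(-2, -57, -31)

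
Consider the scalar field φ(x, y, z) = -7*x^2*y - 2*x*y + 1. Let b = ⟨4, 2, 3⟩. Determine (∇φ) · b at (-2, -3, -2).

-360

∂φ/∂x = -14*x*y - 2*y
∂φ/∂y = -7*x^2 - 2*x
∂φ/∂z = 0
∇φ at (-2, -3, -2) = (-78, -24, 0)
∇φ · b = (-78)(4) + (-24)(2) + (0)(3) = -360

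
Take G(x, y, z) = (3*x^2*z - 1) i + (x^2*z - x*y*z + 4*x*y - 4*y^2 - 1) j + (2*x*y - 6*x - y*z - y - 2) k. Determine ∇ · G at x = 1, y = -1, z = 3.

28

∂G₁/∂x = 6*x*z
∂G₂/∂y = -x*z + 4*x - 8*y
∂G₃/∂z = -y
∇·G = 5*x*z + 4*x - 9*y
At (1, -1, 3): 28.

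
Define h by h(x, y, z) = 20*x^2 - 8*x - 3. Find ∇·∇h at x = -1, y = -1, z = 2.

∂²h/∂x² = 40
∂²h/∂y² = 0
∂²h/∂z² = 0
∇²h = 40
At (-1, -1, 2): 40.

40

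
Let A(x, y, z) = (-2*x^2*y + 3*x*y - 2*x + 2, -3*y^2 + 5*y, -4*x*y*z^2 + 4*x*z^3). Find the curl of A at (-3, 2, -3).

(∇×A)₁ = ∂A₃/∂y − ∂A₂/∂z = -4*x*z^2
(∇×A)₂ = ∂A₁/∂z − ∂A₃/∂x = 4*y*z^2 - 4*z^3
(∇×A)₃ = ∂A₂/∂x − ∂A₁/∂y = 2*x^2 - 3*x
∇×A = (-4*x*z^2, 4*y*z^2 - 4*z^3, 2*x^2 - 3*x)
At (-3, 2, -3): (108, 180, 27).

(108, 180, 27)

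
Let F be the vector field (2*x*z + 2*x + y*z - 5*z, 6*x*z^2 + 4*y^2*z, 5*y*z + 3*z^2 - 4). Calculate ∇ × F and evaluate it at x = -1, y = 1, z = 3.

(∇×F)₁ = ∂F₃/∂y − ∂F₂/∂z = -12*x*z - 4*y^2 + 5*z
(∇×F)₂ = ∂F₁/∂z − ∂F₃/∂x = 2*x + y - 5
(∇×F)₃ = ∂F₂/∂x − ∂F₁/∂y = 6*z^2 - z
∇×F = (-12*x*z - 4*y^2 + 5*z, 2*x + y - 5, 6*z^2 - z)
At (-1, 1, 3): (47, -6, 51).

(47, -6, 51)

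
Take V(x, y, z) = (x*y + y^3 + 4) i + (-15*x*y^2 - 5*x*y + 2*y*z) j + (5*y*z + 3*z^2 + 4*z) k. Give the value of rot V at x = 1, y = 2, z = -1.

(-9, 0, -83)

(∇×V)₁ = ∂V₃/∂y − ∂V₂/∂z = -2*y + 5*z
(∇×V)₂ = ∂V₁/∂z − ∂V₃/∂x = 0
(∇×V)₃ = ∂V₂/∂x − ∂V₁/∂y = -x - 18*y^2 - 5*y
∇×V = (-2*y + 5*z, 0, -x - 18*y^2 - 5*y)
At (1, 2, -1): (-9, 0, -83).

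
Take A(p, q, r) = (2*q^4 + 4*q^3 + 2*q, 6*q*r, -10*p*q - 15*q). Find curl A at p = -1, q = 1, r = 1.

(-11, 10, -22)

(∇×A)₁ = ∂A₃/∂q − ∂A₂/∂r = -10*p - 6*q - 15
(∇×A)₂ = ∂A₁/∂r − ∂A₃/∂p = 10*q
(∇×A)₃ = ∂A₂/∂p − ∂A₁/∂q = -8*q^3 - 12*q^2 - 2
∇×A = (-10*p - 6*q - 15, 10*q, -8*q^3 - 12*q^2 - 2)
At (-1, 1, 1): (-11, 10, -22).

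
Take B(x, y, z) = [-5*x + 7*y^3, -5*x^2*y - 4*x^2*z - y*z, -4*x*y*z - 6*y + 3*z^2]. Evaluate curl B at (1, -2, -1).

(∇×B)₁ = ∂B₃/∂y − ∂B₂/∂z = 4*x^2 - 4*x*z + y - 6
(∇×B)₂ = ∂B₁/∂z − ∂B₃/∂x = 4*y*z
(∇×B)₃ = ∂B₂/∂x − ∂B₁/∂y = -10*x*y - 8*x*z - 21*y^2
∇×B = (4*x^2 - 4*x*z + y - 6, 4*y*z, -10*x*y - 8*x*z - 21*y^2)
At (1, -2, -1): (0, 8, -56).

(0, 8, -56)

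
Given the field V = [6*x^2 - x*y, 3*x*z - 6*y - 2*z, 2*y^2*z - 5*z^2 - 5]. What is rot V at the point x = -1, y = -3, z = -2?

(∇×V)₁ = ∂V₃/∂y − ∂V₂/∂z = -3*x + 4*y*z + 2
(∇×V)₂ = ∂V₁/∂z − ∂V₃/∂x = 0
(∇×V)₃ = ∂V₂/∂x − ∂V₁/∂y = x + 3*z
∇×V = (-3*x + 4*y*z + 2, 0, x + 3*z)
At (-1, -3, -2): (29, 0, -7).

(29, 0, -7)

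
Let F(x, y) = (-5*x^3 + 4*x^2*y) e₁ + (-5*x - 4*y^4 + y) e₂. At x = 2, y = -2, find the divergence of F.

37

∂F₁/∂x = -15*x^2 + 8*x*y
∂F₂/∂y = -16*y^3 + 1
∇·F = -15*x^2 + 8*x*y - 16*y^3 + 1
At (2, -2): 37.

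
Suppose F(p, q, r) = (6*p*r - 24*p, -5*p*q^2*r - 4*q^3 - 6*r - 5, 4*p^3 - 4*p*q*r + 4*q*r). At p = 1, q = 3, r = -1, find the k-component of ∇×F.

45

(∇×F)_3 = ∂F₂/∂p − ∂F₁/∂q
= -5*q^2*r − (0)
= -5*q^2*r
At (1, 3, -1): 45.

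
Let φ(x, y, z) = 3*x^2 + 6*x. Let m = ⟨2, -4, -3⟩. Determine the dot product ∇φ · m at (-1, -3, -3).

0

∂φ/∂x = 6*x + 6
∂φ/∂y = 0
∂φ/∂z = 0
∇φ at (-1, -3, -3) = (0, 0, 0)
∇φ · m = (0)(2) + (0)(-4) + (0)(-3) = 0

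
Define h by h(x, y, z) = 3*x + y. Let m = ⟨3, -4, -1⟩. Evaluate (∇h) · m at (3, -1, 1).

5

∂h/∂x = 3
∂h/∂y = 1
∂h/∂z = 0
∇h at (3, -1, 1) = (3, 1, 0)
∇h · m = (3)(3) + (1)(-4) + (0)(-1) = 5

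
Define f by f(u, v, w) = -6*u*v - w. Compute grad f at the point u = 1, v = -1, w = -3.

(6, -6, -1)

∂f/∂u = -6*v
∂f/∂v = -6*u
∂f/∂w = -1
∇f = (-6*v, -6*u, -1)
At (1, -1, -3): (6, -6, -1).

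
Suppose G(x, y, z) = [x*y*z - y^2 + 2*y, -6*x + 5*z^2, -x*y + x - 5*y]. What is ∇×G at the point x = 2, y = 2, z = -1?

(3, 5, -2)

(∇×G)₁ = ∂G₃/∂y − ∂G₂/∂z = -x - 10*z - 5
(∇×G)₂ = ∂G₁/∂z − ∂G₃/∂x = x*y + y - 1
(∇×G)₃ = ∂G₂/∂x − ∂G₁/∂y = -x*z + 2*y - 8
∇×G = (-x - 10*z - 5, x*y + y - 1, -x*z + 2*y - 8)
At (2, 2, -1): (3, 5, -2).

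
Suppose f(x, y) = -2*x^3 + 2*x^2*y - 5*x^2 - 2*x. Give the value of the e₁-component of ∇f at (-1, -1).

(∇f)_1 = ∂f/∂x = -6*x^2 + 4*x*y - 10*x - 2
At (-1, -1): 6.

6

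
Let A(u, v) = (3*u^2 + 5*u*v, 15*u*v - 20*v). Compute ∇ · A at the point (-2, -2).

-72

∂A₁/∂u = 6*u + 5*v
∂A₂/∂v = 15*u - 20
∇·A = 21*u + 5*v - 20
At (-2, -2): -72.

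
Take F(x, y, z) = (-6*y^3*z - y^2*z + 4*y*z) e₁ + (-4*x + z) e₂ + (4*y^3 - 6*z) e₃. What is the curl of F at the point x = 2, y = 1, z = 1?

(∇×F)₁ = ∂F₃/∂y − ∂F₂/∂z = 12*y^2 - 1
(∇×F)₂ = ∂F₁/∂z − ∂F₃/∂x = -6*y^3 - y^2 + 4*y
(∇×F)₃ = ∂F₂/∂x − ∂F₁/∂y = 18*y^2*z + 2*y*z - 4*z - 4
∇×F = (12*y^2 - 1, -6*y^3 - y^2 + 4*y, 18*y^2*z + 2*y*z - 4*z - 4)
At (2, 1, 1): (11, -3, 12).

(11, -3, 12)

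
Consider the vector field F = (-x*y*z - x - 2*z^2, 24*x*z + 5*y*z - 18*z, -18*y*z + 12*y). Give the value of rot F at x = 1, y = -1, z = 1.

(∇×F)₁ = ∂F₃/∂y − ∂F₂/∂z = -24*x - 5*y - 18*z + 30
(∇×F)₂ = ∂F₁/∂z − ∂F₃/∂x = -x*y - 4*z
(∇×F)₃ = ∂F₂/∂x − ∂F₁/∂y = x*z + 24*z
∇×F = (-24*x - 5*y - 18*z + 30, -x*y - 4*z, x*z + 24*z)
At (1, -1, 1): (-7, -3, 25).

(-7, -3, 25)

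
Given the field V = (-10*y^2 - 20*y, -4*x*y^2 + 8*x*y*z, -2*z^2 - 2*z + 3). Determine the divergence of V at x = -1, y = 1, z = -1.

18

∂V₁/∂x = 0
∂V₂/∂y = -8*x*y + 8*x*z
∂V₃/∂z = -4*z - 2
∇·V = -8*x*y + 8*x*z - 4*z - 2
At (-1, 1, -1): 18.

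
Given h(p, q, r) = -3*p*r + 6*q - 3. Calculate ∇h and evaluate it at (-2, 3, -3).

∂h/∂p = -3*r
∂h/∂q = 6
∂h/∂r = -3*p
∇h = (-3*r, 6, -3*p)
At (-2, 3, -3): (9, 6, 6).

(9, 6, 6)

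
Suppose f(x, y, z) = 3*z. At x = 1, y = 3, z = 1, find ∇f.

(0, 0, 3)

∂f/∂x = 0
∂f/∂y = 0
∂f/∂z = 3
∇f = (0, 0, 3)
At (1, 3, 1): (0, 0, 3).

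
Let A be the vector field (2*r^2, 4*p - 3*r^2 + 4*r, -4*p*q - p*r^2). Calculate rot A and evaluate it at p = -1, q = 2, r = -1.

(-6, 5, 4)

(∇×A)₁ = ∂A₃/∂q − ∂A₂/∂r = -4*p + 6*r - 4
(∇×A)₂ = ∂A₁/∂r − ∂A₃/∂p = 4*q + r^2 + 4*r
(∇×A)₃ = ∂A₂/∂p − ∂A₁/∂q = 4
∇×A = (-4*p + 6*r - 4, 4*q + r^2 + 4*r, 4)
At (-1, 2, -1): (-6, 5, 4).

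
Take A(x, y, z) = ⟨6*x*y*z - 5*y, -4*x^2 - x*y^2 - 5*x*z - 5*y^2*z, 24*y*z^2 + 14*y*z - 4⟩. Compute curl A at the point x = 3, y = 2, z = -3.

(209, 36, 46)

(∇×A)₁ = ∂A₃/∂y − ∂A₂/∂z = 5*x + 5*y^2 + 24*z^2 + 14*z
(∇×A)₂ = ∂A₁/∂z − ∂A₃/∂x = 6*x*y
(∇×A)₃ = ∂A₂/∂x − ∂A₁/∂y = -6*x*z - 8*x - y^2 - 5*z + 5
∇×A = (5*x + 5*y^2 + 24*z^2 + 14*z, 6*x*y, -6*x*z - 8*x - y^2 - 5*z + 5)
At (3, 2, -3): (209, 36, 46).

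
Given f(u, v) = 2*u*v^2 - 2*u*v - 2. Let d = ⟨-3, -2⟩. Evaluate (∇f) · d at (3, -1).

∂f/∂u = 2*v^2 - 2*v
∂f/∂v = 4*u*v - 2*u
∇f at (3, -1) = (4, -18)
∇f · d = (4)(-3) + (-18)(-2) = 24

24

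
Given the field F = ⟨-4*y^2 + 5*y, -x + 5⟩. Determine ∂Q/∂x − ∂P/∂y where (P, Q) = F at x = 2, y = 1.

∂F₂/∂x = -1
∂F₁/∂y = -8*y + 5
Scalar curl = 8*y - 6
At (2, 1): 2.

2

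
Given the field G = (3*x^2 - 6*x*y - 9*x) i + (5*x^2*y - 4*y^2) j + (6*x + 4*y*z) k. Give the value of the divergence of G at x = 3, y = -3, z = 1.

84

∂G₁/∂x = 6*x - 6*y - 9
∂G₂/∂y = 5*x^2 - 8*y
∂G₃/∂z = 4*y
∇·G = 5*x^2 + 6*x - 10*y - 9
At (3, -3, 1): 84.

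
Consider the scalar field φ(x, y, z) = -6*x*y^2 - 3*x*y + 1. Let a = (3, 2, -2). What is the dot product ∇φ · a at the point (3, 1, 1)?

-117

∂φ/∂x = -6*y^2 - 3*y
∂φ/∂y = -12*x*y - 3*x
∂φ/∂z = 0
∇φ at (3, 1, 1) = (-9, -45, 0)
∇φ · a = (-9)(3) + (-45)(2) + (0)(-2) = -117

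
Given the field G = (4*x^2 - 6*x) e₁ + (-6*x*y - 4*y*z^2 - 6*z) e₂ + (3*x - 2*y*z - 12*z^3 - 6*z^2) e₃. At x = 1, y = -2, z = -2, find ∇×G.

(∇×G)₁ = ∂G₃/∂y − ∂G₂/∂z = 8*y*z - 2*z + 6
(∇×G)₂ = ∂G₁/∂z − ∂G₃/∂x = -3
(∇×G)₃ = ∂G₂/∂x − ∂G₁/∂y = -6*y
∇×G = (8*y*z - 2*z + 6, -3, -6*y)
At (1, -2, -2): (42, -3, 12).

(42, -3, 12)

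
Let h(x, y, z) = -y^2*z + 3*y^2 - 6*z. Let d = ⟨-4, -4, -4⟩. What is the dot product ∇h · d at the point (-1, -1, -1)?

∂h/∂x = 0
∂h/∂y = -2*y*z + 6*y
∂h/∂z = -y^2 - 6
∇h at (-1, -1, -1) = (0, -8, -7)
∇h · d = (0)(-4) + (-8)(-4) + (-7)(-4) = 60

60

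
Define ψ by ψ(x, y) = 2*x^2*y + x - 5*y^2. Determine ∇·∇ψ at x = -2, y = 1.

∂²ψ/∂x² = 4*y
∂²ψ/∂y² = -10
∇²ψ = 4*y - 10
At (-2, 1): -6.

-6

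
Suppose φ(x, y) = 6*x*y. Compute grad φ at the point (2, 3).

∂φ/∂x = 6*y
∂φ/∂y = 6*x
∇φ = (6*y, 6*x)
At (2, 3): (18, 12).

(18, 12)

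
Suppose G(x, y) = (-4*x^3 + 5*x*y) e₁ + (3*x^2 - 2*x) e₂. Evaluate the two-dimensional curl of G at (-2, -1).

-4

∂G₂/∂x = 6*x - 2
∂G₁/∂y = 5*x
Scalar curl = x - 2
At (-2, -1): -4.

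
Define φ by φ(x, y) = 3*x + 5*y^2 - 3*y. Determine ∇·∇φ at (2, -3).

10

∂²φ/∂x² = 0
∂²φ/∂y² = 10
∇²φ = 10
At (2, -3): 10.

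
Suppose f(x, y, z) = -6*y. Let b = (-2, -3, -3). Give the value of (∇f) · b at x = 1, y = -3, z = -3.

∂f/∂x = 0
∂f/∂y = -6
∂f/∂z = 0
∇f at (1, -3, -3) = (0, -6, 0)
∇f · b = (0)(-2) + (-6)(-3) + (0)(-3) = 18

18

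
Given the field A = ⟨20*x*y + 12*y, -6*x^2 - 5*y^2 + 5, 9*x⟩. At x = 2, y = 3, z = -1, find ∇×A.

(∇×A)₁ = ∂A₃/∂y − ∂A₂/∂z = 0
(∇×A)₂ = ∂A₁/∂z − ∂A₃/∂x = -9
(∇×A)₃ = ∂A₂/∂x − ∂A₁/∂y = -32*x - 12
∇×A = (0, -9, -32*x - 12)
At (2, 3, -1): (0, -9, -76).

(0, -9, -76)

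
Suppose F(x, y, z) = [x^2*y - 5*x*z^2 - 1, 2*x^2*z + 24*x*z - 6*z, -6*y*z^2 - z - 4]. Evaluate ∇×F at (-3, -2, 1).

(54, 30, 3)

(∇×F)₁ = ∂F₃/∂y − ∂F₂/∂z = -2*x^2 - 24*x - 6*z^2 + 6
(∇×F)₂ = ∂F₁/∂z − ∂F₃/∂x = -10*x*z
(∇×F)₃ = ∂F₂/∂x − ∂F₁/∂y = -x^2 + 4*x*z + 24*z
∇×F = (-2*x^2 - 24*x - 6*z^2 + 6, -10*x*z, -x^2 + 4*x*z + 24*z)
At (-3, -2, 1): (54, 30, 3).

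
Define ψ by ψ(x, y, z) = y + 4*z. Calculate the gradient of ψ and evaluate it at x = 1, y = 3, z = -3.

(0, 1, 4)

∂ψ/∂x = 0
∂ψ/∂y = 1
∂ψ/∂z = 4
∇ψ = (0, 1, 4)
At (1, 3, -3): (0, 1, 4).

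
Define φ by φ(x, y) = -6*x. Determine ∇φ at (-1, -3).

(-6, 0)

∂φ/∂x = -6
∂φ/∂y = 0
∇φ = (-6, 0)
At (-1, -3): (-6, 0).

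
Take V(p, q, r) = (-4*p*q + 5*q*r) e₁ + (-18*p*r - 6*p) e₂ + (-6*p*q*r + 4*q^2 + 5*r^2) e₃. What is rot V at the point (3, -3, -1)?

(∇×V)₁ = ∂V₃/∂q − ∂V₂/∂r = -6*p*r + 18*p + 8*q
(∇×V)₂ = ∂V₁/∂r − ∂V₃/∂p = 6*q*r + 5*q
(∇×V)₃ = ∂V₂/∂p − ∂V₁/∂q = 4*p - 23*r - 6
∇×V = (-6*p*r + 18*p + 8*q, 6*q*r + 5*q, 4*p - 23*r - 6)
At (3, -3, -1): (48, 3, 29).

(48, 3, 29)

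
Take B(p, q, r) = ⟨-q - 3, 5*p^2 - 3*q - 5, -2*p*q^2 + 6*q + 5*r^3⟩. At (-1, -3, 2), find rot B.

(-6, 18, -9)

(∇×B)₁ = ∂B₃/∂q − ∂B₂/∂r = -4*p*q + 6
(∇×B)₂ = ∂B₁/∂r − ∂B₃/∂p = 2*q^2
(∇×B)₃ = ∂B₂/∂p − ∂B₁/∂q = 10*p + 1
∇×B = (-4*p*q + 6, 2*q^2, 10*p + 1)
At (-1, -3, 2): (-6, 18, -9).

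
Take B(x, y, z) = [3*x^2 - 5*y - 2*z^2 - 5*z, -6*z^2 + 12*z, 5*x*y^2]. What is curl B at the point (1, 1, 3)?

(∇×B)₁ = ∂B₃/∂y − ∂B₂/∂z = 10*x*y + 12*z - 12
(∇×B)₂ = ∂B₁/∂z − ∂B₃/∂x = -5*y^2 - 4*z - 5
(∇×B)₃ = ∂B₂/∂x − ∂B₁/∂y = 5
∇×B = (10*x*y + 12*z - 12, -5*y^2 - 4*z - 5, 5)
At (1, 1, 3): (34, -22, 5).

(34, -22, 5)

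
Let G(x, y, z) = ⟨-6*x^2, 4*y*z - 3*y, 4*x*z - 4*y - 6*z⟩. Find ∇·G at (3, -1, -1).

-37

∂G₁/∂x = -12*x
∂G₂/∂y = 4*z - 3
∂G₃/∂z = 4*x - 6
∇·G = -8*x + 4*z - 9
At (3, -1, -1): -37.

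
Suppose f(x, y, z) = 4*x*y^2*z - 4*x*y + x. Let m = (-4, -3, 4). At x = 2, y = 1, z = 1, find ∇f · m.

∂f/∂x = 4*y^2*z - 4*y + 1
∂f/∂y = 8*x*y*z - 4*x
∂f/∂z = 4*x*y^2
∇f at (2, 1, 1) = (1, 8, 8)
∇f · m = (1)(-4) + (8)(-3) + (8)(4) = 4

4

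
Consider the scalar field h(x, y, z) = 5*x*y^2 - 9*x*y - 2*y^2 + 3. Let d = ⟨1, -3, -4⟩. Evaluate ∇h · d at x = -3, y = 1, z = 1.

∂h/∂x = 5*y^2 - 9*y
∂h/∂y = 10*x*y - 9*x - 4*y
∂h/∂z = 0
∇h at (-3, 1, 1) = (-4, -7, 0)
∇h · d = (-4)(1) + (-7)(-3) + (0)(-4) = 17

17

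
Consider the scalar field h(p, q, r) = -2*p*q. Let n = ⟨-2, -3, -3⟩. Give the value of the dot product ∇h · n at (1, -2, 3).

-2

∂h/∂p = -2*q
∂h/∂q = -2*p
∂h/∂r = 0
∇h at (1, -2, 3) = (4, -2, 0)
∇h · n = (4)(-2) + (-2)(-3) + (0)(-3) = -2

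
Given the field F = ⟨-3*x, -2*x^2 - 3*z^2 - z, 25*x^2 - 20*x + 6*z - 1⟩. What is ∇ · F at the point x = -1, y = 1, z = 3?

3

∂F₁/∂x = -3
∂F₂/∂y = 0
∂F₃/∂z = 6
∇·F = 3
At (-1, 1, 3): 3.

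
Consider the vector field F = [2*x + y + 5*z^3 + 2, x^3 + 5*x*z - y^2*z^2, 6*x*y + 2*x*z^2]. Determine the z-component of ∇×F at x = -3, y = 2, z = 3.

41

(∇×F)_3 = ∂F₂/∂x − ∂F₁/∂y
= 3*x^2 + 5*z − (1)
= 3*x^2 + 5*z - 1
At (-3, 2, 3): 41.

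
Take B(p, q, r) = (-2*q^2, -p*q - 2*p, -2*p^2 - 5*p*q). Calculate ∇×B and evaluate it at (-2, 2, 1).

(∇×B)₁ = ∂B₃/∂q − ∂B₂/∂r = -5*p
(∇×B)₂ = ∂B₁/∂r − ∂B₃/∂p = 4*p + 5*q
(∇×B)₃ = ∂B₂/∂p − ∂B₁/∂q = 3*q - 2
∇×B = (-5*p, 4*p + 5*q, 3*q - 2)
At (-2, 2, 1): (10, 2, 4).

(10, 2, 4)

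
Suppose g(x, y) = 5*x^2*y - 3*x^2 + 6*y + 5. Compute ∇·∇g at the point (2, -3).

-36

∂²g/∂x² = 2*(5*y - 3)
∂²g/∂y² = 0
∇²g = 10*y - 6
At (2, -3): -36.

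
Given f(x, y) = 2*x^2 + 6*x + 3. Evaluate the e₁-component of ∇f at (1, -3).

10

(∇f)_1 = ∂f/∂x = 4*x + 6
At (1, -3): 10.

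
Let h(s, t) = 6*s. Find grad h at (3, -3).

∂h/∂s = 6
∂h/∂t = 0
∇h = (6, 0)
At (3, -3): (6, 0).

(6, 0)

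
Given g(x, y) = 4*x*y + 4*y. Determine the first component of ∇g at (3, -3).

(∇g)_1 = ∂g/∂x = 4*y
At (3, -3): -12.

-12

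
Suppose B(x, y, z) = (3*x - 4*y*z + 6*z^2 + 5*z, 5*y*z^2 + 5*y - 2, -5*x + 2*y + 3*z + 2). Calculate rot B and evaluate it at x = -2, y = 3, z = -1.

(∇×B)₁ = ∂B₃/∂y − ∂B₂/∂z = -10*y*z + 2
(∇×B)₂ = ∂B₁/∂z − ∂B₃/∂x = -4*y + 12*z + 10
(∇×B)₃ = ∂B₂/∂x − ∂B₁/∂y = 4*z
∇×B = (-10*y*z + 2, -4*y + 12*z + 10, 4*z)
At (-2, 3, -1): (32, -14, -4).

(32, -14, -4)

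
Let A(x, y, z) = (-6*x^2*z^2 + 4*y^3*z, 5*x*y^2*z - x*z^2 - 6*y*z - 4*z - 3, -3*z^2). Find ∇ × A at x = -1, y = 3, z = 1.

(65, 96, -64)

(∇×A)₁ = ∂A₃/∂y − ∂A₂/∂z = -5*x*y^2 + 2*x*z + 6*y + 4
(∇×A)₂ = ∂A₁/∂z − ∂A₃/∂x = -12*x^2*z + 4*y^3
(∇×A)₃ = ∂A₂/∂x − ∂A₁/∂y = -7*y^2*z - z^2
∇×A = (-5*x*y^2 + 2*x*z + 6*y + 4, -12*x^2*z + 4*y^3, -7*y^2*z - z^2)
At (-1, 3, 1): (65, 96, -64).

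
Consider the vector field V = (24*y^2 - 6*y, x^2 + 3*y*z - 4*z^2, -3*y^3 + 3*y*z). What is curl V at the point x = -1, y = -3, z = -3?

(-105, 0, 148)

(∇×V)₁ = ∂V₃/∂y − ∂V₂/∂z = -9*y^2 - 3*y + 11*z
(∇×V)₂ = ∂V₁/∂z − ∂V₃/∂x = 0
(∇×V)₃ = ∂V₂/∂x − ∂V₁/∂y = 2*x - 48*y + 6
∇×V = (-9*y^2 - 3*y + 11*z, 0, 2*x - 48*y + 6)
At (-1, -3, -3): (-105, 0, 148).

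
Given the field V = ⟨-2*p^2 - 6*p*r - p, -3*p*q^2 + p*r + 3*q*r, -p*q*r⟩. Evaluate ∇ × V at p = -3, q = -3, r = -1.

(∇×V)₁ = ∂V₃/∂q − ∂V₂/∂r = -p*r - p - 3*q
(∇×V)₂ = ∂V₁/∂r − ∂V₃/∂p = -6*p + q*r
(∇×V)₃ = ∂V₂/∂p − ∂V₁/∂q = -3*q^2 + r
∇×V = (-p*r - p - 3*q, -6*p + q*r, -3*q^2 + r)
At (-3, -3, -1): (9, 21, -28).

(9, 21, -28)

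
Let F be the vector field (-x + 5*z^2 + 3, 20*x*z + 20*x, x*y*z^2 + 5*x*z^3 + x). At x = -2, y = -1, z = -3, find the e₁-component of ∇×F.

(∇×F)_1 = ∂F₃/∂y − ∂F₂/∂z
= x*z^2 − (20*x)
= x*z^2 - 20*x
At (-2, -1, -3): 22.

22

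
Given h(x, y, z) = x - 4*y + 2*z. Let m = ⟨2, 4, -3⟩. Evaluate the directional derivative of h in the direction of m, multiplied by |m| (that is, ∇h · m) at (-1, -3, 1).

-20

∂h/∂x = 1
∂h/∂y = -4
∂h/∂z = 2
∇h at (-1, -3, 1) = (1, -4, 2)
∇h · m = (1)(2) + (-4)(4) + (2)(-3) = -20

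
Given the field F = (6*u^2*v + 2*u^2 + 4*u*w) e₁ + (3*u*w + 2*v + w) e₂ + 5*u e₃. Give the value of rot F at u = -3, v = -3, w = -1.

(∇×F)₁ = ∂F₃/∂v − ∂F₂/∂w = -3*u - 1
(∇×F)₂ = ∂F₁/∂w − ∂F₃/∂u = 4*u - 5
(∇×F)₃ = ∂F₂/∂u − ∂F₁/∂v = -6*u^2 + 3*w
∇×F = (-3*u - 1, 4*u - 5, -6*u^2 + 3*w)
At (-3, -3, -1): (8, -17, -57).

(8, -17, -57)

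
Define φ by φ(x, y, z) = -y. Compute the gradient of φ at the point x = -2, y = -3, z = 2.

(0, -1, 0)

∂φ/∂x = 0
∂φ/∂y = -1
∂φ/∂z = 0
∇φ = (0, -1, 0)
At (-2, -3, 2): (0, -1, 0).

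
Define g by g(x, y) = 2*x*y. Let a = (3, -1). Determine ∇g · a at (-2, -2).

∂g/∂x = 2*y
∂g/∂y = 2*x
∇g at (-2, -2) = (-4, -4)
∇g · a = (-4)(3) + (-4)(-1) = -8

-8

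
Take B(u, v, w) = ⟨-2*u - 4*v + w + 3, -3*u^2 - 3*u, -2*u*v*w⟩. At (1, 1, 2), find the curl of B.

(-4, 5, -5)

(∇×B)₁ = ∂B₃/∂v − ∂B₂/∂w = -2*u*w
(∇×B)₂ = ∂B₁/∂w − ∂B₃/∂u = 2*v*w + 1
(∇×B)₃ = ∂B₂/∂u − ∂B₁/∂v = -6*u + 1
∇×B = (-2*u*w, 2*v*w + 1, -6*u + 1)
At (1, 1, 2): (-4, 5, -5).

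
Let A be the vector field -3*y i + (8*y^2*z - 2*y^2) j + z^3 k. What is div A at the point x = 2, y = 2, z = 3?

115

∂A₁/∂x = 0
∂A₂/∂y = 16*y*z - 4*y
∂A₃/∂z = 3*z^2
∇·A = 16*y*z - 4*y + 3*z^2
At (2, 2, 3): 115.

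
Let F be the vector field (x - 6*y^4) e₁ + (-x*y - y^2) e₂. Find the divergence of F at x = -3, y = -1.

6

∂F₁/∂x = 1
∂F₂/∂y = -x - 2*y
∇·F = -x - 2*y + 1
At (-3, -1): 6.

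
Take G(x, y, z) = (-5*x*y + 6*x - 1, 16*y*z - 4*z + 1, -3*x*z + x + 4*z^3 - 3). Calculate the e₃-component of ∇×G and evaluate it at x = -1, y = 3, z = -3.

(∇×G)_3 = ∂G₂/∂x − ∂G₁/∂y
= 0 − (-5*x)
= 5*x
At (-1, 3, -3): -5.

-5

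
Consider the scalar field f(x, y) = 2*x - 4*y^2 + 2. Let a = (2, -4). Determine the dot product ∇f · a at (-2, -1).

∂f/∂x = 2
∂f/∂y = -8*y
∇f at (-2, -1) = (2, 8)
∇f · a = (2)(2) + (8)(-4) = -28

-28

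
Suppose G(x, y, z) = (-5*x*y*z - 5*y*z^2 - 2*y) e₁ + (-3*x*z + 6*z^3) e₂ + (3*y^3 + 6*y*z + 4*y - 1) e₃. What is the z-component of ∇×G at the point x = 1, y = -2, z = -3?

41

(∇×G)_3 = ∂G₂/∂x − ∂G₁/∂y
= -3*z − (-5*x*z - 5*z^2 - 2)
= 5*x*z + 5*z^2 - 3*z + 2
At (1, -2, -3): 41.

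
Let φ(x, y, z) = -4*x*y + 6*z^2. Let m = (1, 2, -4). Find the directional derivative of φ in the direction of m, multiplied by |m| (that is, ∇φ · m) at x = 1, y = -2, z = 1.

∂φ/∂x = -4*y
∂φ/∂y = -4*x
∂φ/∂z = 12*z
∇φ at (1, -2, 1) = (8, -4, 12)
∇φ · m = (8)(1) + (-4)(2) + (12)(-4) = -48

-48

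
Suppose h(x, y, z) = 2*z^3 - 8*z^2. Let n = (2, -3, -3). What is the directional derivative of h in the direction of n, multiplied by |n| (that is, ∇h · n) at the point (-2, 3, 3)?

-18

∂h/∂x = 0
∂h/∂y = 0
∂h/∂z = 6*z^2 - 16*z
∇h at (-2, 3, 3) = (0, 0, 6)
∇h · n = (0)(2) + (0)(-3) + (6)(-3) = -18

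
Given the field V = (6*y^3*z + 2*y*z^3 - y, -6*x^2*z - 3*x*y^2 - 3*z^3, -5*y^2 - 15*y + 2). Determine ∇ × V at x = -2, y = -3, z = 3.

(∇×V)₁ = ∂V₃/∂y − ∂V₂/∂z = 6*x^2 - 10*y + 9*z^2 - 15
(∇×V)₂ = ∂V₁/∂z − ∂V₃/∂x = 6*y^3 + 6*y*z^2
(∇×V)₃ = ∂V₂/∂x − ∂V₁/∂y = -12*x*z - 18*y^2*z - 3*y^2 - 2*z^3 + 1
∇×V = (6*x^2 - 10*y + 9*z^2 - 15, 6*y^3 + 6*y*z^2, -12*x*z - 18*y^2*z - 3*y^2 - 2*z^3 + 1)
At (-2, -3, 3): (120, -324, -494).

(120, -324, -494)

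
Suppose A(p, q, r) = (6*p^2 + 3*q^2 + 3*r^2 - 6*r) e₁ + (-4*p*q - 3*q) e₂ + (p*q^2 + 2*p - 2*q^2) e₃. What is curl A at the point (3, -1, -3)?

(∇×A)₁ = ∂A₃/∂q − ∂A₂/∂r = 2*p*q - 4*q
(∇×A)₂ = ∂A₁/∂r − ∂A₃/∂p = -q^2 + 6*r - 8
(∇×A)₃ = ∂A₂/∂p − ∂A₁/∂q = -10*q
∇×A = (2*p*q - 4*q, -q^2 + 6*r - 8, -10*q)
At (3, -1, -3): (-2, -27, 10).

(-2, -27, 10)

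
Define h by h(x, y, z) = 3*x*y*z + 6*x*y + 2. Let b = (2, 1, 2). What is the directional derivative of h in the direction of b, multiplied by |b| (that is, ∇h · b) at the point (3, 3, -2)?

∂h/∂x = 3*y*z + 6*y
∂h/∂y = 3*x*z + 6*x
∂h/∂z = 3*x*y
∇h at (3, 3, -2) = (0, 0, 27)
∇h · b = (0)(2) + (0)(1) + (27)(2) = 54

54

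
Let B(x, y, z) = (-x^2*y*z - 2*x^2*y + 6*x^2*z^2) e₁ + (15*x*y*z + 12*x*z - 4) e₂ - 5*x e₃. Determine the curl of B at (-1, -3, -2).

(-33, -16, 66)

(∇×B)₁ = ∂B₃/∂y − ∂B₂/∂z = -15*x*y - 12*x
(∇×B)₂ = ∂B₁/∂z − ∂B₃/∂x = -x^2*y + 12*x^2*z + 5
(∇×B)₃ = ∂B₂/∂x − ∂B₁/∂y = x^2*z + 2*x^2 + 15*y*z + 12*z
∇×B = (-15*x*y - 12*x, -x^2*y + 12*x^2*z + 5, x^2*z + 2*x^2 + 15*y*z + 12*z)
At (-1, -3, -2): (-33, -16, 66).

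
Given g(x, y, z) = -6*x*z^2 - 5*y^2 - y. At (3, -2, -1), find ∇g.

(-6, 19, 36)

∂g/∂x = -6*z^2
∂g/∂y = -10*y - 1
∂g/∂z = -12*x*z
∇g = (-6*z^2, -10*y - 1, -12*x*z)
At (3, -2, -1): (-6, 19, 36).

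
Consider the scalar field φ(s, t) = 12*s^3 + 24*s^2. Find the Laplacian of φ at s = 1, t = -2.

∂²φ/∂s² = 24*(3*s + 2)
∂²φ/∂t² = 0
∇²φ = 72*s + 48
At (1, -2): 120.

120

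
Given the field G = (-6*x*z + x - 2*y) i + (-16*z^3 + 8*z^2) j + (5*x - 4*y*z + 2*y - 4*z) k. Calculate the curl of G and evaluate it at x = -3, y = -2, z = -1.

(70, 13, 2)

(∇×G)₁ = ∂G₃/∂y − ∂G₂/∂z = 48*z^2 - 20*z + 2
(∇×G)₂ = ∂G₁/∂z − ∂G₃/∂x = -6*x - 5
(∇×G)₃ = ∂G₂/∂x − ∂G₁/∂y = 2
∇×G = (48*z^2 - 20*z + 2, -6*x - 5, 2)
At (-3, -2, -1): (70, 13, 2).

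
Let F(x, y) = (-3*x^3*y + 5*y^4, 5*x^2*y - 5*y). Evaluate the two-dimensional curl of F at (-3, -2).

139

∂F₂/∂x = 10*x*y
∂F₁/∂y = -3*x^3 + 20*y^3
Scalar curl = 3*x^3 + 10*x*y - 20*y^3
At (-3, -2): 139.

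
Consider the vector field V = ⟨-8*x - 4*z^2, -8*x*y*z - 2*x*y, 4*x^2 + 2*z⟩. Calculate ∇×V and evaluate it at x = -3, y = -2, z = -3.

(∇×V)₁ = ∂V₃/∂y − ∂V₂/∂z = 8*x*y
(∇×V)₂ = ∂V₁/∂z − ∂V₃/∂x = -8*x - 8*z
(∇×V)₃ = ∂V₂/∂x − ∂V₁/∂y = -8*y*z - 2*y
∇×V = (8*x*y, -8*x - 8*z, -8*y*z - 2*y)
At (-3, -2, -3): (48, 48, -44).

(48, 48, -44)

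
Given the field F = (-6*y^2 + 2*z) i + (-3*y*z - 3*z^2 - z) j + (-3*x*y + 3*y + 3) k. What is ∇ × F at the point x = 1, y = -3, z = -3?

(∇×F)₁ = ∂F₃/∂y − ∂F₂/∂z = -3*x + 3*y + 6*z + 4
(∇×F)₂ = ∂F₁/∂z − ∂F₃/∂x = 3*y + 2
(∇×F)₃ = ∂F₂/∂x − ∂F₁/∂y = 12*y
∇×F = (-3*x + 3*y + 6*z + 4, 3*y + 2, 12*y)
At (1, -3, -3): (-26, -7, -36).

(-26, -7, -36)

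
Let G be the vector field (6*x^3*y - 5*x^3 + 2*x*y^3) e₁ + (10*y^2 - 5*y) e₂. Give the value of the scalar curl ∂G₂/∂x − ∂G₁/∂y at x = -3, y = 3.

324

∂G₂/∂x = 0
∂G₁/∂y = 6*x^3 + 6*x*y^2
Scalar curl = -6*x^3 - 6*x*y^2
At (-3, 3): 324.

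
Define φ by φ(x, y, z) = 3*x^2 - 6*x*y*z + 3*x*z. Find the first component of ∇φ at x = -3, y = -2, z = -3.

-63

(∇φ)_1 = ∂φ/∂x = 6*x - 6*y*z + 3*z
At (-3, -2, -3): -63.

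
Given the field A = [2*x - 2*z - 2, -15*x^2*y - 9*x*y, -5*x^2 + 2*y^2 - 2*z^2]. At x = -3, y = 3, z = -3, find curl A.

(12, -32, 243)

(∇×A)₁ = ∂A₃/∂y − ∂A₂/∂z = 4*y
(∇×A)₂ = ∂A₁/∂z − ∂A₃/∂x = 10*x - 2
(∇×A)₃ = ∂A₂/∂x − ∂A₁/∂y = -30*x*y - 9*y
∇×A = (4*y, 10*x - 2, -30*x*y - 9*y)
At (-3, 3, -3): (12, -32, 243).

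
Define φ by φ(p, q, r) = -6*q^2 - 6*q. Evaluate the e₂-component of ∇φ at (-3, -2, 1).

18

(∇φ)_2 = ∂φ/∂q = -12*q - 6
At (-3, -2, 1): 18.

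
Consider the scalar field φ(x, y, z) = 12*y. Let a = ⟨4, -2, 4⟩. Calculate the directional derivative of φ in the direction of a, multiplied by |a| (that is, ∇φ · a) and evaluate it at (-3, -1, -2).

∂φ/∂x = 0
∂φ/∂y = 12
∂φ/∂z = 0
∇φ at (-3, -1, -2) = (0, 12, 0)
∇φ · a = (0)(4) + (12)(-2) + (0)(4) = -24

-24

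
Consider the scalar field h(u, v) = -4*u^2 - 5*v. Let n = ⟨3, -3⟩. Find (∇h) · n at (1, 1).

∂h/∂u = -8*u
∂h/∂v = -5
∇h at (1, 1) = (-8, -5)
∇h · n = (-8)(3) + (-5)(-3) = -9

-9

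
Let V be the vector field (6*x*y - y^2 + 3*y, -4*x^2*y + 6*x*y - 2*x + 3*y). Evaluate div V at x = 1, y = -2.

∂V₁/∂x = 6*y
∂V₂/∂y = -4*x^2 + 6*x + 3
∇·V = -4*x^2 + 6*x + 6*y + 3
At (1, -2): -7.

-7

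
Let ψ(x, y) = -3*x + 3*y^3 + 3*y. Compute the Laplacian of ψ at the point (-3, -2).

∂²ψ/∂x² = 0
∂²ψ/∂y² = 18*y
∇²ψ = 18*y
At (-3, -2): -36.

-36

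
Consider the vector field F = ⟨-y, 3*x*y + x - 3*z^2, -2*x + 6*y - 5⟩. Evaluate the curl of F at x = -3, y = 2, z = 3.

(∇×F)₁ = ∂F₃/∂y − ∂F₂/∂z = 6*z + 6
(∇×F)₂ = ∂F₁/∂z − ∂F₃/∂x = 2
(∇×F)₃ = ∂F₂/∂x − ∂F₁/∂y = 3*y + 2
∇×F = (6*z + 6, 2, 3*y + 2)
At (-3, 2, 3): (24, 2, 8).

(24, 2, 8)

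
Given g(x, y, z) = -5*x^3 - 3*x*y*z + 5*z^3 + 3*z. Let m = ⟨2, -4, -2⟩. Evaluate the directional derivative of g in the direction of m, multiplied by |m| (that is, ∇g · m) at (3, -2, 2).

∂g/∂x = -15*x^2 - 3*y*z
∂g/∂y = -3*x*z
∂g/∂z = -3*x*y + 15*z^2 + 3
∇g at (3, -2, 2) = (-123, -18, 81)
∇g · m = (-123)(2) + (-18)(-4) + (81)(-2) = -336

-336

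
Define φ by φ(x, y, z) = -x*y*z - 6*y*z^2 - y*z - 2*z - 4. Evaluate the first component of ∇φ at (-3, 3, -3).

9

(∇φ)_1 = ∂φ/∂x = -y*z
At (-3, 3, -3): 9.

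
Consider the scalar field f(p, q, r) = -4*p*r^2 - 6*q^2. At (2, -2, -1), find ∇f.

(-4, 24, 16)

∂f/∂p = -4*r^2
∂f/∂q = -12*q
∂f/∂r = -8*p*r
∇f = (-4*r^2, -12*q, -8*p*r)
At (2, -2, -1): (-4, 24, 16).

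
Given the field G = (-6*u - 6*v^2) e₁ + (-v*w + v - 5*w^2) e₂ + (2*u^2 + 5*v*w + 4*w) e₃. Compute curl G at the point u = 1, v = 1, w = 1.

(∇×G)₁ = ∂G₃/∂v − ∂G₂/∂w = v + 15*w
(∇×G)₂ = ∂G₁/∂w − ∂G₃/∂u = -4*u
(∇×G)₃ = ∂G₂/∂u − ∂G₁/∂v = 12*v
∇×G = (v + 15*w, -4*u, 12*v)
At (1, 1, 1): (16, -4, 12).

(16, -4, 12)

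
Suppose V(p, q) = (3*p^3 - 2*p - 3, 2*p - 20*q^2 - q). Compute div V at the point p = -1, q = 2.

-74

∂V₁/∂p = 9*p^2 - 2
∂V₂/∂q = -40*q - 1
∇·V = 9*p^2 - 40*q - 3
At (-1, 2): -74.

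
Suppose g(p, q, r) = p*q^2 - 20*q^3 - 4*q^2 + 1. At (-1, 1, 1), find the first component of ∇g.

1

(∇g)_1 = ∂g/∂p = q^2
At (-1, 1, 1): 1.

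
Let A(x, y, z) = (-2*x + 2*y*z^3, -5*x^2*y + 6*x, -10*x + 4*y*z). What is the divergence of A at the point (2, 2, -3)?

∂A₁/∂x = -2
∂A₂/∂y = -5*x^2
∂A₃/∂z = 4*y
∇·A = -5*x^2 + 4*y - 2
At (2, 2, -3): -14.

-14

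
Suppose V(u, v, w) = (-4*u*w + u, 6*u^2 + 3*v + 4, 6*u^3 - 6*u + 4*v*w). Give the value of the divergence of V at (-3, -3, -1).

∂V₁/∂u = -4*w + 1
∂V₂/∂v = 3
∂V₃/∂w = 4*v
∇·V = 4*v - 4*w + 4
At (-3, -3, -1): -4.

-4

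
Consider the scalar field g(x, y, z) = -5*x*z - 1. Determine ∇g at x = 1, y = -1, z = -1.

(5, 0, -5)

∂g/∂x = -5*z
∂g/∂y = 0
∂g/∂z = -5*x
∇g = (-5*z, 0, -5*x)
At (1, -1, -1): (5, 0, -5).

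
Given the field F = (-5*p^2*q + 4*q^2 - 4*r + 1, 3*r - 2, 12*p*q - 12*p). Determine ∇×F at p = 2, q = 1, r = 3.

(∇×F)₁ = ∂F₃/∂q − ∂F₂/∂r = 12*p - 3
(∇×F)₂ = ∂F₁/∂r − ∂F₃/∂p = -12*q + 8
(∇×F)₃ = ∂F₂/∂p − ∂F₁/∂q = 5*p^2 - 8*q
∇×F = (12*p - 3, -12*q + 8, 5*p^2 - 8*q)
At (2, 1, 3): (21, -4, 12).

(21, -4, 12)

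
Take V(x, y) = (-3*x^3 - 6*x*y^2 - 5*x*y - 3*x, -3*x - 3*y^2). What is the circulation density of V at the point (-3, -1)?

∂V₂/∂x = -3
∂V₁/∂y = -12*x*y - 5*x
Scalar curl = 12*x*y + 5*x - 3
At (-3, -1): 18.

18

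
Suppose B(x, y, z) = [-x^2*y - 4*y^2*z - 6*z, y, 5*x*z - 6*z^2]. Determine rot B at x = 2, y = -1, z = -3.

(0, 5, 28)

(∇×B)₁ = ∂B₃/∂y − ∂B₂/∂z = 0
(∇×B)₂ = ∂B₁/∂z − ∂B₃/∂x = -4*y^2 - 5*z - 6
(∇×B)₃ = ∂B₂/∂x − ∂B₁/∂y = x^2 + 8*y*z
∇×B = (0, -4*y^2 - 5*z - 6, x^2 + 8*y*z)
At (2, -1, -3): (0, 5, 28).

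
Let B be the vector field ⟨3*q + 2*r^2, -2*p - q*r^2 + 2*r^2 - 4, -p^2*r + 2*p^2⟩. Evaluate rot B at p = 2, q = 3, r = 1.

(∇×B)₁ = ∂B₃/∂q − ∂B₂/∂r = 2*q*r - 4*r
(∇×B)₂ = ∂B₁/∂r − ∂B₃/∂p = 2*p*r - 4*p + 4*r
(∇×B)₃ = ∂B₂/∂p − ∂B₁/∂q = -5
∇×B = (2*q*r - 4*r, 2*p*r - 4*p + 4*r, -5)
At (2, 3, 1): (2, 0, -5).

(2, 0, -5)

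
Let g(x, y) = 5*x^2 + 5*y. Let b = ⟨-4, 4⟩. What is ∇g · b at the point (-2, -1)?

∂g/∂x = 10*x
∂g/∂y = 5
∇g at (-2, -1) = (-20, 5)
∇g · b = (-20)(-4) + (5)(4) = 100

100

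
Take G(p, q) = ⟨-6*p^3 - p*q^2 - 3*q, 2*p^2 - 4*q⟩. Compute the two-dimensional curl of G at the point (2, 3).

∂G₂/∂p = 4*p
∂G₁/∂q = -2*p*q - 3
Scalar curl = 2*p*q + 4*p + 3
At (2, 3): 23.

23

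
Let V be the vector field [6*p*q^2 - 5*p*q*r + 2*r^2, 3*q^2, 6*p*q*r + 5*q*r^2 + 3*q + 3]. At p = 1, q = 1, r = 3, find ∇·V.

33

∂V₁/∂p = 6*q^2 - 5*q*r
∂V₂/∂q = 6*q
∂V₃/∂r = 6*p*q + 10*q*r
∇·V = 6*p*q + 6*q^2 + 5*q*r + 6*q
At (1, 1, 3): 33.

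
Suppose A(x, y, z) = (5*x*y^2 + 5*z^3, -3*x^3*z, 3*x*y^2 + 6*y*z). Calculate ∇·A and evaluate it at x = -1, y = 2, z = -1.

∂A₁/∂x = 5*y^2
∂A₂/∂y = 0
∂A₃/∂z = 6*y
∇·A = 5*y^2 + 6*y
At (-1, 2, -1): 32.

32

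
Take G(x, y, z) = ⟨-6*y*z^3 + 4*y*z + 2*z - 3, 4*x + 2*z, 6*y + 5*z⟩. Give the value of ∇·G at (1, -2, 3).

∂G₁/∂x = 0
∂G₂/∂y = 0
∂G₃/∂z = 5
∇·G = 5
At (1, -2, 3): 5.

5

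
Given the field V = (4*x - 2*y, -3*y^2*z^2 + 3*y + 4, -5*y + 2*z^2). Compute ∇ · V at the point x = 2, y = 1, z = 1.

5

∂V₁/∂x = 4
∂V₂/∂y = -6*y*z^2 + 3
∂V₃/∂z = 4*z
∇·V = -6*y*z^2 + 4*z + 7
At (2, 1, 1): 5.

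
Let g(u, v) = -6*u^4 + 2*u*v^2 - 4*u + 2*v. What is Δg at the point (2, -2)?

∂²g/∂u² = -72*u^2
∂²g/∂v² = 4*u
∇²g = -72*u^2 + 4*u
At (2, -2): -280.

-280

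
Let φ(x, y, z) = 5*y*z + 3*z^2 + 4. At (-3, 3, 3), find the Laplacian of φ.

6

∂²φ/∂x² = 0
∂²φ/∂y² = 0
∂²φ/∂z² = 6
∇²φ = 6
At (-3, 3, 3): 6.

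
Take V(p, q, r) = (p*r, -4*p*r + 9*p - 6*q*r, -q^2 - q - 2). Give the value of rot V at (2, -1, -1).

(3, 2, 13)

(∇×V)₁ = ∂V₃/∂q − ∂V₂/∂r = 4*p + 4*q - 1
(∇×V)₂ = ∂V₁/∂r − ∂V₃/∂p = p
(∇×V)₃ = ∂V₂/∂p − ∂V₁/∂q = -4*r + 9
∇×V = (4*p + 4*q - 1, p, -4*r + 9)
At (2, -1, -1): (3, 2, 13).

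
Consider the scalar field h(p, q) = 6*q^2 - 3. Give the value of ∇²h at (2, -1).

∂²h/∂p² = 0
∂²h/∂q² = 12
∇²h = 12
At (2, -1): 12.

12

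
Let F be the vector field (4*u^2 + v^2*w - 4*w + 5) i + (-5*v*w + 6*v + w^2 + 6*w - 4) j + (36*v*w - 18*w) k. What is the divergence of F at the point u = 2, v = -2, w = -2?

-58

∂F₁/∂u = 8*u
∂F₂/∂v = -5*w + 6
∂F₃/∂w = 36*v - 18
∇·F = 8*u + 36*v - 5*w - 12
At (2, -2, -2): -58.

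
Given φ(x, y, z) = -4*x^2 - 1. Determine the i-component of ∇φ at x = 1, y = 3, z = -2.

-8

(∇φ)_1 = ∂φ/∂x = -8*x
At (1, 3, -2): -8.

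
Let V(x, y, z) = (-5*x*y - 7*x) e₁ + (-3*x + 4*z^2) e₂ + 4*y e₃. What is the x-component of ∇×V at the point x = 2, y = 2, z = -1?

12

(∇×V)_1 = ∂V₃/∂y − ∂V₂/∂z
= 4 − (8*z)
= -8*z + 4
At (2, 2, -1): 12.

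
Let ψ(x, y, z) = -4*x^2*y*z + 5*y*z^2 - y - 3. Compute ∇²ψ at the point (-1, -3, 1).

∂²ψ/∂x² = -8*y*z
∂²ψ/∂y² = 0
∂²ψ/∂z² = 10*y
∇²ψ = -8*y*z + 10*y
At (-1, -3, 1): -6.

-6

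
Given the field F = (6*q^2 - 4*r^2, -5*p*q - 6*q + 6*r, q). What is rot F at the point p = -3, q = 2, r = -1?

(-5, 8, -34)

(∇×F)₁ = ∂F₃/∂q − ∂F₂/∂r = -5
(∇×F)₂ = ∂F₁/∂r − ∂F₃/∂p = -8*r
(∇×F)₃ = ∂F₂/∂p − ∂F₁/∂q = -17*q
∇×F = (-5, -8*r, -17*q)
At (-3, 2, -1): (-5, 8, -34).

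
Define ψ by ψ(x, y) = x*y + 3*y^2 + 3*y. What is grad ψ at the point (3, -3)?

∂ψ/∂x = y
∂ψ/∂y = x + 6*y + 3
∇ψ = (y, x + 6*y + 3)
At (3, -3): (-3, -12).

(-3, -12)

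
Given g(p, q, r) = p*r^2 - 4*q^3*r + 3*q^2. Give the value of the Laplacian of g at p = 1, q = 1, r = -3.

80

∂²g/∂p² = 0
∂²g/∂q² = 6*(-4*q*r + 1)
∂²g/∂r² = 2*p
∇²g = 2*p - 24*q*r + 6
At (1, 1, -3): 80.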